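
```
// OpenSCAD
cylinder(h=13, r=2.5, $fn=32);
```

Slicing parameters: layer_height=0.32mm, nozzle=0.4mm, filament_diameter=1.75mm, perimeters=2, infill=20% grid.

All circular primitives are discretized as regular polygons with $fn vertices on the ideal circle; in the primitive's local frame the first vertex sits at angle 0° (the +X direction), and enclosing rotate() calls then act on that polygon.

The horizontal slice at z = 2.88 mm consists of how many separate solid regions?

At z = 2.88 mm: the cylinder: section is a regular 32-gon, circumradius r=2.5. The result has 1 disconnected region.

1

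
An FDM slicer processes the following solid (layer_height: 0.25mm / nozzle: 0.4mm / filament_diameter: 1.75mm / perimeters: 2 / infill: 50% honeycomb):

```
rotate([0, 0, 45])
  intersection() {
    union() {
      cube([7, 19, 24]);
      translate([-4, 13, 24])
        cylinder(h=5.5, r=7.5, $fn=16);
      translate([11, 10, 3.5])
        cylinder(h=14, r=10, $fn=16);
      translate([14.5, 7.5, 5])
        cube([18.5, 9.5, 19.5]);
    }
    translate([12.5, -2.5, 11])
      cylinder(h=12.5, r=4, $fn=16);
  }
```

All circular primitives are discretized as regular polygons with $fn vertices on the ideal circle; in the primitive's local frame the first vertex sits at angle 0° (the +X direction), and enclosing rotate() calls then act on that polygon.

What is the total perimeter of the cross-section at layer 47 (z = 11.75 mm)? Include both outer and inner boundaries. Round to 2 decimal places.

At z = 11.75 mm: the 7×19 cube contributes its full rectangle (perimeter 52.00 mm); the cylinder at (-4, 13) is absent (z outside [24, 29.5]); the r=10 cylinder at (11, 10) gives a regular 16-gon of circumradius 10 (constant along its height) (perimeter = 2·16·10.000·sin(180°/16) = 62.43 mm); the cube at (14.5, 7.5) (footprint 18.5×9.5) is included at this height (perimeter 56.00 mm); Merging all regions: the regions partially overlap (shared area 130.15 mm²), so the edge portions inside another operand are dropped and the merged outline is re-measured after clipping — boundary = 99.96 mm; the r=4 cylinder at (12.5, -2.5) contributes a regular 16-gon of circumradius 4 (perimeter = 2·16·4.000·sin(180°/16) = 24.97 mm); After intersecting: the r=4 cylinder at (12.5, -2.5) partially overlaps the result so far; clipping to the common part keeps 4.23 mm² — boundary = 10.75 mm; (whole slice rotated 45° about Z — lengths, areas and connectivity unchanged). Overall, the cross-section is a single solid region. Total boundary length (outer) = 10.75 mm.

10.75 mm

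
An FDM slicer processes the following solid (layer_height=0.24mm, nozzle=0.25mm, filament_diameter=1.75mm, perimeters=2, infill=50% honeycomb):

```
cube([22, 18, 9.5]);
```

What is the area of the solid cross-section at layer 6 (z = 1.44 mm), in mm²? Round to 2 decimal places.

At z = 1.44 mm: the cube is present — its section is the full 22×18 rectangle (area 396.00 mm²). Overall, the cross-section is a single solid region. Net area = 396.00 mm².

396.00 mm²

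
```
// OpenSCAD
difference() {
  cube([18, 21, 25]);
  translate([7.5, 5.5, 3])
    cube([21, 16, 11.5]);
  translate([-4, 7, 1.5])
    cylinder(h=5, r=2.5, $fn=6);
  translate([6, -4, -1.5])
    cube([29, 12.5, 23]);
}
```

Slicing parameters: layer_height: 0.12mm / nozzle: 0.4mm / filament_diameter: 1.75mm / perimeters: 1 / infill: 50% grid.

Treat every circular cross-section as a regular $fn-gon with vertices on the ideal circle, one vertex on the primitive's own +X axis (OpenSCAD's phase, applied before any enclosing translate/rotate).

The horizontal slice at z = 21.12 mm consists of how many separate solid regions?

1

At z = 21.12 mm: the 18×21 cube contributes its full rectangle; the cube at (7.5, 5.5) is absent (z outside [3, 14.5]); the cylinder at (-4, 7) is not intersected at this z (z outside [1.5, 6.5]); the 29×12.5 cube at (6, -4) contributes its full rectangle; After the difference (first − rest): starting from the 18×21 cube, the 29×12.5 cube at (6, -4) partially overlaps it — only the 102.00 mm² overlap (of its 362.50 mm²) is removed, clipping the outline — 1 connected region. The result has 1 disconnected region.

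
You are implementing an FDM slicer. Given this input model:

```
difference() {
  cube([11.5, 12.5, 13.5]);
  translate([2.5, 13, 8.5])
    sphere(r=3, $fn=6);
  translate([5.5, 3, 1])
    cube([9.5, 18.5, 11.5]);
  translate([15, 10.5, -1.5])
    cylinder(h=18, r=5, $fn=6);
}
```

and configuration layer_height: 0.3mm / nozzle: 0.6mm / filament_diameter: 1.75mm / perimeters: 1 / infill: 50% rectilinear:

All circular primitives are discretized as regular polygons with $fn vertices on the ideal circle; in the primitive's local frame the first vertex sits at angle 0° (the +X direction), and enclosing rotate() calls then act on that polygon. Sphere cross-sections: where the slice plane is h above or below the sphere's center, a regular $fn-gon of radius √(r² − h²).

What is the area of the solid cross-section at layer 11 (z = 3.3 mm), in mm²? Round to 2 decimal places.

At z = 3.3 mm: the cube is present — its section is the full 11.5×12.5 rectangle (area 143.75 mm²); the sphere at (2.5, 13) is not intersected at this z (|z−center|=5.200 > r=3); the cube at (5.5, 3) (footprint 9.5×18.5) is included at this height (area 175.75 mm²); the cylinder at (15, 10.5): section is a regular 6-gon, circumradius r=5 (area = (6/2)·5.000²·sin(360°/6) = 64.95 mm²); Subtracting the remaining from the first: starting from the 11.5×12.5 cube (143.75 mm²), the 9.5×18.5 cube at (5.5, 3) partially overlaps it — only the 57.00 mm² overlap (of its 175.75 mm²) is removed, clipping the outline; the r=5 cylinder at (15, 10.5) misses the remaining region (no effect) — area = 86.75 mm². Overall, the cross-section is a single solid region. Net area = 86.75 mm².

86.75 mm²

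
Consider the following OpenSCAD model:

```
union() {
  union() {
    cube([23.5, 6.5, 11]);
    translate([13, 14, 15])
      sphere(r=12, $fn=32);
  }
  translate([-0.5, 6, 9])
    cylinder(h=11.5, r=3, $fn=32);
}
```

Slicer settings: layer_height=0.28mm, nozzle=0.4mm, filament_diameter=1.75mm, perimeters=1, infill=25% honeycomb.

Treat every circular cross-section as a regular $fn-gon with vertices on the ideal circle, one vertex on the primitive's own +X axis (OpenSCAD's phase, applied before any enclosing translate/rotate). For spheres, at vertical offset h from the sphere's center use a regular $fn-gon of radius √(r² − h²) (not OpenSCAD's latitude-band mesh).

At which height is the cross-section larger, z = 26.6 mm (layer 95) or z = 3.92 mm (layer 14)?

layer 14 (z = 3.92 mm)

Layer 95 (z = 26.6): the cube is absent (z outside [0, 11]); the sphere at (13, 14): section is a regular 32-gon, circumradius = √(r²−h²) = √(12²−11.6²) = 3.072 (area = (32/2)·3.072²·sin(360°/32) = 29.47 mm²); Merging all regions: only the r=12 sphere at (13, 14) is present, so the union is just that shape — area = 29.47 mm²; the cylinder at (-0.5, 6) does not reach this height (z outside [9, 20.5]); Merging all regions: only the result so far is present, so the union is just that shape — area = 29.47 mm². So its area = 29.47 mm². Layer 14 (z = 3.92): the 23.5×6.5 cube contributes its full rectangle (area 152.75 mm²); the r=12 sphere at (13, 14) contributes a regular 32-gon of circumradius √(12²−11.08²) = 4.608 (area = (32/2)·4.608²·sin(360°/32) = 66.28 mm²); Taking the union: the 2 present regions are separate (no shared area or edge), so areas and boundary lengths simply add and each stays a separate island — area = 219.03 mm²; the cylinder at (-0.5, 6) does not reach this height (z outside [9, 20.5]); Combining (union): only the result so far is present, so the union is just that shape — area = 219.03 mm². So its area = 219.03 mm². Layer 14 is larger (219.03 vs 29.47 mm²).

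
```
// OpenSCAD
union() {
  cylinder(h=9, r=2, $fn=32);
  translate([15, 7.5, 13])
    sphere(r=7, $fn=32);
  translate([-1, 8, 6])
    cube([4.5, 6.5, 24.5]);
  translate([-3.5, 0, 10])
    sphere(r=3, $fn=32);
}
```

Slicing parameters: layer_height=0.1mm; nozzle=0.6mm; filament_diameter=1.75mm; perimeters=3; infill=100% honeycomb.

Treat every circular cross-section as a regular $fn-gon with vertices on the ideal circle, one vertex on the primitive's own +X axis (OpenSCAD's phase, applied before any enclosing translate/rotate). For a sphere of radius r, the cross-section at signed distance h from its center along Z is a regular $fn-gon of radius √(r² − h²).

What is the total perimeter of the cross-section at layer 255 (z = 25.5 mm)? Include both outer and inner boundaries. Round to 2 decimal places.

22.00 mm

At z = 25.5 mm: the cylinder is not intersected at this z (z outside [0, 9]); the sphere at (15, 7.5) is absent (|z−center|=12.500 > r=7); the cube at (-1, 8) is present — its section is the full 4.5×6.5 rectangle (perimeter 22.00 mm); the sphere at (-3.5, 0) does not reach this height (|z−center|=15.500 > r=3); Merging all regions: only the 4.5×6.5 cube at (-1, 8) is present, so the union is just that shape — boundary = 22.00 mm. Overall, the cross-section is a single solid region. Total boundary length (outer) = 22.00 mm.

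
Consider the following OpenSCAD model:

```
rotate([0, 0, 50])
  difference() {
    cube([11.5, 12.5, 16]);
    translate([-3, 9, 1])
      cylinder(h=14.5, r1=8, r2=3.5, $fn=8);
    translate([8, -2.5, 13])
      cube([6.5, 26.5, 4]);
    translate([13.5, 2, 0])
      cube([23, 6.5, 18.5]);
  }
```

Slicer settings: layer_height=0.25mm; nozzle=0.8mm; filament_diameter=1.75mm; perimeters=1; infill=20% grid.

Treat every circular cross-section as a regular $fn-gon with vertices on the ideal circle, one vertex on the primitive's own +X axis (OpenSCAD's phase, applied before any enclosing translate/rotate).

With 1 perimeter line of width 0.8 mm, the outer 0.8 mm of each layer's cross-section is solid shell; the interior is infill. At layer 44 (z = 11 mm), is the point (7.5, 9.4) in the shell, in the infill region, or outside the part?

outside

At z = 11 mm: the cube (footprint 11.5×12.5) is included at this height; the cone at (-3, 9) (r1=8→r2=3.5) has section circumradius 4.897 here — a regular 8-gon; the cube at (8, -2.5) is absent (z outside [13, 17]); the cube at (13.5, 2) is present — its section is the full 23×6.5 rectangle; Subtracting the remaining from the first: starting from the 11.5×12.5 cube, the cone at (-3, 9) partially overlaps it — only the 8.23 mm² overlap (of its 67.81 mm²) is removed, clipping the outline; the 23×6.5 cube at (13.5, 2) misses the remaining region (no effect) — 1 connected region; (rotated 50° about Z; rotation is an isometry so areas/perimeters/island counts are preserved). Overall, the cross-section is a single solid region. Undo the 50° rotation: the query point maps to (12.022, 0.297) in the un-rotated model frame. The nearest boundary edge runs (11.50, 12.50)→(11.50, 0.00); distance from the point to it = 0.52 mm. The point is not inside any of the regions above, so it lies outside the cross-section (0.52 mm from the nearest boundary).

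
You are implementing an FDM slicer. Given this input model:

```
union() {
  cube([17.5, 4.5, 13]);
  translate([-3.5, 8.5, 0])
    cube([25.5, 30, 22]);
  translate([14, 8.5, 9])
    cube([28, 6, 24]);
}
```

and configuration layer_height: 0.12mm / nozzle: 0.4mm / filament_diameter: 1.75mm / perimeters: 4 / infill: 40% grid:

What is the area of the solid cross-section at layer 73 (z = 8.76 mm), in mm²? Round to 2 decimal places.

843.75 mm²

At z = 8.76 mm: the cube (footprint 17.5×4.5) is included at this height (area 78.75 mm²); the cube at (-3.5, 8.5) is present — its section is the full 25.5×30 rectangle (area 765.00 mm²); the cube at (14, 8.5) is not intersected at this z (z outside [9, 33]); Merging all regions: the 2 present regions are separate (no shared area or edge), so areas and boundary lengths simply add and each stays a separate island — area = 843.75 mm². Overall, the cross-section has 2 separate islands. Net area = 843.75 mm².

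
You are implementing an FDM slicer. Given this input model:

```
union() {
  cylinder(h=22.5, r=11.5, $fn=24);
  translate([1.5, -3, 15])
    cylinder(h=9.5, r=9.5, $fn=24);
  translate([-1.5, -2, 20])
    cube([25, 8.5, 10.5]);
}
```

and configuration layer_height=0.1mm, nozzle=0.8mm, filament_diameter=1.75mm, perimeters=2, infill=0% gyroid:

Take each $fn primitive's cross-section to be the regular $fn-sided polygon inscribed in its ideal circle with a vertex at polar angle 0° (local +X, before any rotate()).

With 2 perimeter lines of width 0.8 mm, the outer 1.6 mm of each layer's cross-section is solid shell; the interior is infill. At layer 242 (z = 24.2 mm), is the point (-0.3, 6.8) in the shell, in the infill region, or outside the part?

outside

At z = 24.2 mm: the cylinder is absent (z outside [0, 22.5]); the r=9.5 cylinder at (1.5, -3) gives a regular 24-gon of circumradius 9.5 (constant along its height); the 25×8.5 cube at (-1.5, -2) contributes its full rectangle; Taking the union: the regions partially overlap (shared area 85.51 mm²), so overlapping operands fuse into one piece — 1 connected region. Overall, the cross-section is a single solid region. The nearest boundary edge runs (-1.50, 6.50)→(1.50, 6.50); distance from the point to it = 0.30 mm. The point is not inside any of the regions above, so it lies outside the cross-section (0.30 mm from the nearest boundary).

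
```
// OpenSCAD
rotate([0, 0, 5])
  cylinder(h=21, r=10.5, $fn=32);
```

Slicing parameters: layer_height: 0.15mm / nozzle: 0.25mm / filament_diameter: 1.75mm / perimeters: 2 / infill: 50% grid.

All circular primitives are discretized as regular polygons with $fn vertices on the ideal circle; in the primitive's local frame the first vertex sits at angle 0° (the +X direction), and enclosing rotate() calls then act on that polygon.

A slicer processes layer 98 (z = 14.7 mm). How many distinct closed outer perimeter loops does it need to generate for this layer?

1

At z = 14.7 mm: the cylinder: section is a regular 32-gon, circumradius r=10.5; (rotated 5° about Z; rotation is an isometry so areas/perimeters/island counts are preserved). The result has 1 disconnected region.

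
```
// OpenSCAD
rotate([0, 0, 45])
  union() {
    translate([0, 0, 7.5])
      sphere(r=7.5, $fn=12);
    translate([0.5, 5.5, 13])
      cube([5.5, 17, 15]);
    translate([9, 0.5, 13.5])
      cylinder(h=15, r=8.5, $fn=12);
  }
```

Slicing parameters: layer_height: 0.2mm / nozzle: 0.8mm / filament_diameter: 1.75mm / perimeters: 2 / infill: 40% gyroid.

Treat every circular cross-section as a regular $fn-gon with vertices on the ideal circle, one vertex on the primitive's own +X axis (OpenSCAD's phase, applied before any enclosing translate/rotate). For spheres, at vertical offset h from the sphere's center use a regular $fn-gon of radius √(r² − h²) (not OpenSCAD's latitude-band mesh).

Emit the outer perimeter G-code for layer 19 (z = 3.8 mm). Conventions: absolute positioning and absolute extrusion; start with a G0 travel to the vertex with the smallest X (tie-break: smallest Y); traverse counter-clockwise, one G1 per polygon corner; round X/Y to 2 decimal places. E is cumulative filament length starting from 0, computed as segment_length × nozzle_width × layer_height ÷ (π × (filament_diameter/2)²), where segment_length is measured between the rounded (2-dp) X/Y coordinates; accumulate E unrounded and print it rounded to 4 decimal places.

G0 X-6.30 Y-1.69 Z3.80
G1 X-4.61 Y-4.61 E0.2244
G1 X-1.69 Y-6.30 E0.4489
G1 X1.69 Y-6.30 E0.6737
G1 X4.61 Y-4.61 E0.8981
G1 X6.30 Y-1.69 E1.1225
G1 X6.30 Y1.69 E1.3474
G1 X4.61 Y4.61 E1.5718
G1 X1.69 Y6.30 E1.7962
G1 X-1.69 Y6.30 E2.0211
G1 X-4.61 Y4.61 E2.2455
G1 X-6.30 Y1.69 E2.4699
G1 X-6.30 Y-1.69 E2.6948

At z = 3.8 mm: the sphere: section is a regular 12-gon, circumradius = √(r²−h²) = √(7.5²−3.7²) = 6.524; the cube at (0.5, 5.5) is absent (z outside [13, 28]); the cylinder at (9, 0.5) is absent (z outside [13.5, 28.5]); Merging all regions: only the r=7.5 sphere is present, so the union is just that shape — 1 connected region; (whole slice rotated 45° about Z — lengths, areas and connectivity unchanged). The outline is a single polygon with 12 vertices. Extrusion per mm of travel: 0.8 × 0.2 / (π × 0.875²) = 0.066520. Accumulating E over each segment gives final E = 2.6948.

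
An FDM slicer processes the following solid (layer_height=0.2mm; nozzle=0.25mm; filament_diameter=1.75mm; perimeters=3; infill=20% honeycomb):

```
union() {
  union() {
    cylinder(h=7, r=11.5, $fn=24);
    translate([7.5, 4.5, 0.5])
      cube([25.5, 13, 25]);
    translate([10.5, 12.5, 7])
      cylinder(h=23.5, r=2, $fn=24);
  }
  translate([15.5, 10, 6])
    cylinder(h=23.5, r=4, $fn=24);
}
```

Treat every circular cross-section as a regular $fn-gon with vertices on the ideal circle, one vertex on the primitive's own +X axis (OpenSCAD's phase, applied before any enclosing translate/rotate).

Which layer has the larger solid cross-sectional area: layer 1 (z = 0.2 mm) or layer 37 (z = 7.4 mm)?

layer 1 (z = 0.2 mm)

Layer 1 (z = 0.2): the r=11.5 cylinder gives a regular 24-gon of circumradius 11.5 (constant along its height) (area = (24/2)·11.500²·sin(360°/24) = 410.75 mm²); the cube at (7.5, 4.5) does not reach this height (z outside [0.5, 25.5]); the cylinder at (10.5, 12.5) is not intersected at this z (z outside [7, 30.5]); Merging all regions: only the r=11.5 cylinder is present, so the union is just that shape — area = 410.75 mm²; the cylinder at (15.5, 10) does not reach this height (z outside [6, 29.5]); Combining (union): only the result so far is present, so the union is just that shape — area = 410.75 mm². So its area = 410.75 mm². Layer 37 (z = 7.4): the cylinder does not reach this height (z outside [0, 7]); the 25.5×13 cube at (7.5, 4.5) contributes its full rectangle (area 331.50 mm²); the r=2 cylinder at (10.5, 12.5) gives a regular 24-gon of circumradius 2 (constant along its height) (area = (24/2)·2.000²·sin(360°/24) = 12.42 mm²); Combining (union): the r=2 cylinder at (10.5, 12.5) lies entirely inside the 25.5×13 cube at (7.5, 4.5), so the union is just the 25.5×13 cube at (7.5, 4.5) — area = 331.50 mm²; the r=4 cylinder at (15.5, 10) gives a regular 24-gon of circumradius 4 (constant along its height) (area = (24/2)·4.000²·sin(360°/24) = 49.69 mm²); Combining (union): the r=4 cylinder at (15.5, 10) lies entirely inside that combined region, so the union is just that combined region — area = 331.50 mm². So its area = 331.50 mm². Layer 1 is larger (410.75 vs 331.50 mm²).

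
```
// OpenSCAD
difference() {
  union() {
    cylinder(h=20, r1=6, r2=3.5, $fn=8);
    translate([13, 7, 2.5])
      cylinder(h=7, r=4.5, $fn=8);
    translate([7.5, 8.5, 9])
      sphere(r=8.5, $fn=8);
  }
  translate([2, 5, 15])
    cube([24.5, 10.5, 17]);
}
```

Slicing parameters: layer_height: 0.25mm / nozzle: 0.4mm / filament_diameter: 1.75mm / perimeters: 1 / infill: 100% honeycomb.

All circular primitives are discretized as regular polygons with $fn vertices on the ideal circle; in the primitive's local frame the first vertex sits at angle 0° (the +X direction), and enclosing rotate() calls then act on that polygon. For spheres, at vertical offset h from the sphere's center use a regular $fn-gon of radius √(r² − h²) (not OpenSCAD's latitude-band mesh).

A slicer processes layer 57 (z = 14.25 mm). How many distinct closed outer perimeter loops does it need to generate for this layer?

2

At z = 14.25 mm: the cone contributes a regular 8-gon of circumradius 4.219 (interpolated between r1=6 and r2=3.5 at t=0.713); the cylinder at (13, 7) is absent (z outside [2.5, 9.5]); the r=8.5 sphere at (7.5, 8.5) contributes a regular 8-gon of circumradius √(8.5²−5.25²) = 6.685; Merging all regions: the 2 present regions are separate (no shared area or edge), so areas and boundary lengths simply add and each stays a separate island — 2 connected regions; the cube at (2, 5) is not intersected at this z (z outside [15, 32]); After the difference (first − rest): none of the subtracted shapes is present at this height, so the result so far is unchanged — 2 connected regions. The result has 2 disconnected regions.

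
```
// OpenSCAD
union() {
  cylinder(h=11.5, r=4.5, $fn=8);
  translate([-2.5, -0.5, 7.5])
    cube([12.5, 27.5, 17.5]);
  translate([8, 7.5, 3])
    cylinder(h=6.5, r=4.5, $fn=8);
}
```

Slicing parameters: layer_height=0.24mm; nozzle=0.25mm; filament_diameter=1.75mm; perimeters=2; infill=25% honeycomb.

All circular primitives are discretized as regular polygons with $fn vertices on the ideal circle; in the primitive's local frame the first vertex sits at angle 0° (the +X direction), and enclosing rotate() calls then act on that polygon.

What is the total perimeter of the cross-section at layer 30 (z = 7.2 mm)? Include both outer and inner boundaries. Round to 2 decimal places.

At z = 7.2 mm: the r=4.5 cylinder gives a regular 8-gon of circumradius 4.5 (constant along its height) (perimeter = 2·8·4.500·sin(180°/8) = 27.55 mm); the cube at (-2.5, -0.5) does not reach this height (z outside [7.5, 25]); the r=4.5 cylinder at (8, 7.5) contributes a regular 8-gon of circumradius 4.5 (perimeter = 2·8·4.500·sin(180°/8) = 27.55 mm); Merging all regions: the 2 present regions are separate (no shared area or edge), so areas and boundary lengths simply add and each stays a separate island — boundary = 55.11 mm. Overall, the cross-section has 2 separate islands. Total boundary length (outer) = 55.11 mm.

55.11 mm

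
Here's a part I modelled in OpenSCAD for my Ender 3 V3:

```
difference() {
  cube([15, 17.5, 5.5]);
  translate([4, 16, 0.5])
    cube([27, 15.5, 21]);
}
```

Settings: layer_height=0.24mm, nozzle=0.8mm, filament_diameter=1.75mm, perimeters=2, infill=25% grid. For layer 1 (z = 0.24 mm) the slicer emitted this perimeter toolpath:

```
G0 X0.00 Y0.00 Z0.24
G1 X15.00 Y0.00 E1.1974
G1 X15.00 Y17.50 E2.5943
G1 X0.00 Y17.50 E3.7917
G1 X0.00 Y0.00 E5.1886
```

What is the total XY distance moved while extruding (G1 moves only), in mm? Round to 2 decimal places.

65.00 mm

Sum the Euclidean lengths of each G1 segment: total = 65.00 mm.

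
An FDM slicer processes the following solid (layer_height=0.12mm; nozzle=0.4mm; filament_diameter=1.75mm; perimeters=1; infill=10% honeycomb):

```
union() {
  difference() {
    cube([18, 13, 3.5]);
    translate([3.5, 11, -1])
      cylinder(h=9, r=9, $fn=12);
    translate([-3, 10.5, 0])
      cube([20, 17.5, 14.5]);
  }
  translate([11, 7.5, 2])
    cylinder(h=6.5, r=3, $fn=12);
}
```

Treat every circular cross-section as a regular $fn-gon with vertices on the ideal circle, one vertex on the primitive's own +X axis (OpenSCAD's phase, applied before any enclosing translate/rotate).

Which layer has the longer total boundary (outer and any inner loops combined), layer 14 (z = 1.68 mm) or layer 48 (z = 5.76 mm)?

Layer 14 (z = 1.68): the 18×13 cube contributes its full rectangle (perimeter 62.00 mm); the r=9 cylinder at (3.5, 11) contributes a regular 12-gon of circumradius 9 (perimeter = 2·12·9.000·sin(180°/12) = 55.90 mm); the cube at (-3, 10.5) (footprint 20×17.5) is included at this height (perimeter 75.00 mm); Subtracting the remaining from the first: starting from the 18×13 cube, the r=9 cylinder at (3.5, 11) partially overlaps it — only the 115.07 mm² overlap (of its 243.00 mm²) is removed, clipping the outline; the 20×17.5 cube at (-3, 10.5) partially overlaps it — only the 11.82 mm² overlap (of its 350.00 mm²) is removed, clipping the outline — boundary = 59.15 mm; the cylinder at (11, 7.5) is absent (z outside [2, 8.5]); Combining (union): only that combined region is present, so the union is just that shape — boundary = 59.15 mm. So its perimeter = 59.15 mm. Layer 48 (z = 5.76): the cube does not reach this height (z outside [0, 3.5]); the r=9 cylinder at (3.5, 11) contributes a regular 12-gon of circumradius 9 (perimeter = 2·12·9.000·sin(180°/12) = 55.90 mm); the cube at (-3, 10.5) is present — its section is the full 20×17.5 rectangle (perimeter 75.00 mm); Subtracting the remaining from the first: the first operand is absent here, so nothing remains; the r=3 cylinder at (11, 7.5) gives a regular 12-gon of circumradius 3 (constant along its height) (perimeter = 2·12·3.000·sin(180°/12) = 18.63 mm); Taking the union: only the r=3 cylinder at (11, 7.5) is present, so the union is just that shape — boundary = 18.63 mm. So its perimeter = 18.63 mm. Layer 14 is larger (59.15 vs 18.63 mm).

layer 14 (z = 1.68 mm)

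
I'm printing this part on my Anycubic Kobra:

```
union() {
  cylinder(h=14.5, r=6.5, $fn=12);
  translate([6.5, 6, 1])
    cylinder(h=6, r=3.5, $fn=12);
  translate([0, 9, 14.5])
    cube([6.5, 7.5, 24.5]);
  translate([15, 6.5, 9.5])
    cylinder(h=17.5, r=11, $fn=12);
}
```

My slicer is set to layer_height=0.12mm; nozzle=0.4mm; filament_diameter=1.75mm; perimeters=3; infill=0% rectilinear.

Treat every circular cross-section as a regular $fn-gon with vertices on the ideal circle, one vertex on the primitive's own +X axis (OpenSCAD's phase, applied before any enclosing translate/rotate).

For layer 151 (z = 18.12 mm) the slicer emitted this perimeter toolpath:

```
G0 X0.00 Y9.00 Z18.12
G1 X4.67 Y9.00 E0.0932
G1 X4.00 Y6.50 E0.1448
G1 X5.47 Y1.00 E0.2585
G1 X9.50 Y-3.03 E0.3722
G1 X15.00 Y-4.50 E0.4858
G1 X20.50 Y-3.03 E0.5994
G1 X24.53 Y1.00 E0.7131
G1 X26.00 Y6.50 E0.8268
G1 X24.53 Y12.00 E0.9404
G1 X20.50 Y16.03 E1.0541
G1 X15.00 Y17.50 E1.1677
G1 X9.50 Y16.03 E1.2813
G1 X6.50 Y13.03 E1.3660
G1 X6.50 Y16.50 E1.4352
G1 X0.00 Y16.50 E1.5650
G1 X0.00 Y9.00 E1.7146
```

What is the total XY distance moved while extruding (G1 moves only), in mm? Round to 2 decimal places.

85.92 mm

Sum the Euclidean lengths of each G1 segment: total = 85.92 mm.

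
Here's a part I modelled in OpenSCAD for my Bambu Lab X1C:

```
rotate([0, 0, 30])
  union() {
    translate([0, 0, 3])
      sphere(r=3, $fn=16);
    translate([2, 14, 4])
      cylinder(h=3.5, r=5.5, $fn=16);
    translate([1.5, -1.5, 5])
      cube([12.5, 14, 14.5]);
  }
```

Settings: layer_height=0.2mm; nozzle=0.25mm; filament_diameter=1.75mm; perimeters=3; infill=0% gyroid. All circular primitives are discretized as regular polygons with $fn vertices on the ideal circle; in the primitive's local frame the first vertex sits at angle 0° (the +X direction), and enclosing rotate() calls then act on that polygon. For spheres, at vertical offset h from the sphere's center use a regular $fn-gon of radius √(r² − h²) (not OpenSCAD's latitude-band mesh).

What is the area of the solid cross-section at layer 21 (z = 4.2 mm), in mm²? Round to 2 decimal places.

At z = 4.2 mm: the r=3 sphere slices to a regular 16-gon of circumradius 2.750 (√(r²−h²) with h=1.2 from center) (area = (16/2)·2.750²·sin(360°/16) = 23.14 mm²); the cylinder at (2, 14): section is a regular 16-gon, circumradius r=5.5 (area = (16/2)·5.500²·sin(360°/16) = 92.61 mm²); the cube at (1.5, -1.5) is absent (z outside [5, 19.5]); Combining (union): the 2 present regions are separate (no shared area or edge), so areas and boundary lengths simply add and each stays a separate island — area = 115.75 mm²; (rotated 30° about Z; rotation is an isometry so areas/perimeters/island counts are preserved). Overall, the cross-section has 2 separate islands. Net area = 115.75 mm².

115.75 mm²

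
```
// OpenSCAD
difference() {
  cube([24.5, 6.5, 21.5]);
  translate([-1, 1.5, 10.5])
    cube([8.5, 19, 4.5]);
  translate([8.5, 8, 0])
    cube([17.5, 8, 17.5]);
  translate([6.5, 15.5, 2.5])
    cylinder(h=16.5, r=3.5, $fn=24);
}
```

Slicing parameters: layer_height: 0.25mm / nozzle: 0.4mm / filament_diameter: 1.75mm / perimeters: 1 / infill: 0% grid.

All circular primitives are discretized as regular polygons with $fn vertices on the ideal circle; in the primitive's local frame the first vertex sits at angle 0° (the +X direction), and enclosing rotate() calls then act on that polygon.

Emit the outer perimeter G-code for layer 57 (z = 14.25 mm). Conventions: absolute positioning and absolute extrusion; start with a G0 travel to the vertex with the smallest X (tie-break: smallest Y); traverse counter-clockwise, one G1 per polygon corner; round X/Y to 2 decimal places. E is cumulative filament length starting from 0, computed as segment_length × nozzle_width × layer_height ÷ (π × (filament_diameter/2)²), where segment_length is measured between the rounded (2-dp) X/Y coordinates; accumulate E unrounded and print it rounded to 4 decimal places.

At z = 14.25 mm: the 24.5×6.5 cube contributes its full rectangle; the cube at (-1, 1.5) is present — its section is the full 8.5×19 rectangle; the cube at (8.5, 8) is present — its section is the full 17.5×8 rectangle; the r=3.5 cylinder at (6.5, 15.5) contributes a regular 24-gon of circumradius 3.5; Subtracting the remaining from the first: starting from the 24.5×6.5 cube, the 8.5×19 cube at (-1, 1.5) partially overlaps it — only the 37.50 mm² overlap (of its 161.50 mm²) is removed, clipping the outline; the 17.5×8 cube at (8.5, 8) misses the remaining region (no effect); the r=3.5 cylinder at (6.5, 15.5) misses the remaining region (no effect) — 1 connected region. The outline is a single polygon with 6 vertices. Extrusion per mm of travel: 0.4 × 0.25 / (π × 0.875²) = 0.041575. Accumulating E over each segment gives final E = 2.5777.

G0 X0.00 Y0.00 Z14.25
G1 X24.50 Y0.00 E1.0186
G1 X24.50 Y6.50 E1.2888
G1 X7.50 Y6.50 E1.9956
G1 X7.50 Y1.50 E2.2035
G1 X0.00 Y1.50 E2.5153
G1 X0.00 Y0.00 E2.5777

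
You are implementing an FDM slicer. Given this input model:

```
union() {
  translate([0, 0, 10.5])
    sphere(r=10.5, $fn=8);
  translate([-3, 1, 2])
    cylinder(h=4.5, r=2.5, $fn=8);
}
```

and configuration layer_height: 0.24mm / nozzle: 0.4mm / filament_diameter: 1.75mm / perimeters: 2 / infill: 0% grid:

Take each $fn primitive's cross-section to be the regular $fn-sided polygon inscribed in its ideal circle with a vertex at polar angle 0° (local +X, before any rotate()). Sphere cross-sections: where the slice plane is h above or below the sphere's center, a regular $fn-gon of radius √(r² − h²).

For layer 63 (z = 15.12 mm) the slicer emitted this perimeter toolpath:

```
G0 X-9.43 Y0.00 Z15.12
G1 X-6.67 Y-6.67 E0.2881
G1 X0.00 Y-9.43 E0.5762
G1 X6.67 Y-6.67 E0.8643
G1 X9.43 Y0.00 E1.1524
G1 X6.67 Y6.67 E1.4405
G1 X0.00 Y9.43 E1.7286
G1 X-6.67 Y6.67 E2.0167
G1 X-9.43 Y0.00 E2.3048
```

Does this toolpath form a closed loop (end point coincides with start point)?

Start point (G0): (-9.43, 0.00). End point (last G1): the path returns to the start — closed.

yes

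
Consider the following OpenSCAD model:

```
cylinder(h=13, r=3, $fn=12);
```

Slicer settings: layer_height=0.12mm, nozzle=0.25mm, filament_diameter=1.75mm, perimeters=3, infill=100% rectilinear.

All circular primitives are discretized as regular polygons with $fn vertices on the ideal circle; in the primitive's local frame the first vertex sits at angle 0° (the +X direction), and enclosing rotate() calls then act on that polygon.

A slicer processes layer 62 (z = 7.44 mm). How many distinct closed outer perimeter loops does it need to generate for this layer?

1

At z = 7.44 mm: the cylinder: section is a regular 12-gon, circumradius r=3. The result has 1 disconnected region.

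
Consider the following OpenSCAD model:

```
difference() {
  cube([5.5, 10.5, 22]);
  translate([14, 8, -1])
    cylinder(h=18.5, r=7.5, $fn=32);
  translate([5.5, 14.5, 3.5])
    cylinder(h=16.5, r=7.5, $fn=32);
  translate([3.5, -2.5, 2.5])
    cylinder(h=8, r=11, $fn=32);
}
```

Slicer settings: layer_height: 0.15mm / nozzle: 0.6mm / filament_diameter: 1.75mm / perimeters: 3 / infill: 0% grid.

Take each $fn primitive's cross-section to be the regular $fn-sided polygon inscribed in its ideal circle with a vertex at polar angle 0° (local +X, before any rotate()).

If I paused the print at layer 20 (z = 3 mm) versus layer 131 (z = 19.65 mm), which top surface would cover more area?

layer 131 (z = 19.65 mm)

Layer 20 (z = 3): the cube is present — its section is the full 5.5×10.5 rectangle (area 57.75 mm²); the r=7.5 cylinder at (14, 8) gives a regular 32-gon of circumradius 7.5 (constant along its height) (area = (32/2)·7.500²·sin(360°/32) = 175.58 mm²); the cylinder at (5.5, 14.5) is not intersected at this z (z outside [3.5, 20]); the r=11 cylinder at (3.5, -2.5) contributes a regular 32-gon of circumradius 11 (area = (32/2)·11.000²·sin(360°/32) = 377.69 mm²); Taking the first minus the rest: starting from the 5.5×10.5 cube (57.75 mm²), the r=7.5 cylinder at (14, 8) misses the remaining region (no effect); the r=11 cylinder at (3.5, -2.5) partially overlaps it — only the 45.76 mm² overlap (of its 377.69 mm²) is removed, clipping the outline — area = 11.99 mm². So its area = 11.99 mm². Layer 131 (z = 19.65): the cube is present — its section is the full 5.5×10.5 rectangle (area 57.75 mm²); the cylinder at (14, 8) is not intersected at this z (z outside [-1, 17.5]); the cylinder at (5.5, 14.5): section is a regular 32-gon, circumradius r=7.5 (area = (32/2)·7.500²·sin(360°/32) = 175.58 mm²); the cylinder at (3.5, -2.5) is absent (z outside [2.5, 10.5]); After the difference (first − rest): starting from the 5.5×10.5 cube (57.75 mm²), the r=7.5 cylinder at (5.5, 14.5) partially overlaps it — only the 15.03 mm² overlap (of its 175.58 mm²) is removed, clipping the outline — area = 42.72 mm². So its area = 42.72 mm². Layer 131 is larger (42.72 vs 11.99 mm²).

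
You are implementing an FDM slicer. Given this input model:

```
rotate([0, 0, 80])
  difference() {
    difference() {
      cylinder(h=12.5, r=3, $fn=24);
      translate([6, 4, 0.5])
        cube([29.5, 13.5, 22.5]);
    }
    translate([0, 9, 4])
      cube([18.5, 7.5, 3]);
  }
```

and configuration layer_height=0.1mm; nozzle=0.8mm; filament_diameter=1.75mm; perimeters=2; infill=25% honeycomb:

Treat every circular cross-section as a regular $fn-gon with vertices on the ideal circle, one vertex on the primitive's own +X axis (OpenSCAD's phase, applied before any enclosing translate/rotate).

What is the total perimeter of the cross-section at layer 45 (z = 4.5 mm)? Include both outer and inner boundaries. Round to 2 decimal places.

At z = 4.5 mm: the cylinder: section is a regular 24-gon, circumradius r=3 (perimeter = 2·24·3.000·sin(180°/24) = 18.80 mm); the cube at (6, 4) (footprint 29.5×13.5) is included at this height (perimeter 86.00 mm); After the difference (first − rest): starting from the r=3 cylinder, the 29.5×13.5 cube at (6, 4) misses the remaining region (no effect) — boundary = 18.80 mm; the 18.5×7.5 cube at (0, 9) contributes its full rectangle (perimeter 52.00 mm); Subtracting the remaining from the first: starting from that combined region, the 18.5×7.5 cube at (0, 9) misses the remaining region (no effect) — boundary = 18.80 mm; (rotated 80° about Z; rotation is an isometry so areas/perimeters/island counts are preserved). Overall, the cross-section is a single solid region. Total boundary length (outer) = 18.80 mm.

18.80 mm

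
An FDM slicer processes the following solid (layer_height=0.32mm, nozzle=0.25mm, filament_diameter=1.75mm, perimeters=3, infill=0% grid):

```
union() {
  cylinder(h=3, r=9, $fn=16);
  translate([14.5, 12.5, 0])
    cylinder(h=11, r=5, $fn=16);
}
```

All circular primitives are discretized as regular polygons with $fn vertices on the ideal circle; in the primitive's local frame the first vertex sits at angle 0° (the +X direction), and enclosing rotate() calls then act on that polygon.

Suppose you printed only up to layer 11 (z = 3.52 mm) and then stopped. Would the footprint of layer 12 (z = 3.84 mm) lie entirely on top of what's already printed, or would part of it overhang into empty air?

Compare the two slices. At z = 3.52: the cylinder does not reach this height (z outside [0, 3]); the cylinder at (14.5, 12.5): section is a regular 16-gon, circumradius r=5 (area = (16/2)·5.000²·sin(360°/16) = 76.54 mm²); Taking the union: only the r=5 cylinder at (14.5, 12.5) is present, so the union is just that shape — area = 76.54 mm². At z = 3.84: the cylinder does not reach this height (z outside [0, 3]); the cylinder at (14.5, 12.5): section is a regular 16-gon, circumradius r=5 (area = (16/2)·5.000²·sin(360°/16) = 76.54 mm²); Merging all regions: only the r=5 cylinder at (14.5, 12.5) is present, so the union is just that shape — area = 76.54 mm². Checking containment: the cross-section at z = 3.84 is a subset of the cross-section at z = 3.52.

entirely on top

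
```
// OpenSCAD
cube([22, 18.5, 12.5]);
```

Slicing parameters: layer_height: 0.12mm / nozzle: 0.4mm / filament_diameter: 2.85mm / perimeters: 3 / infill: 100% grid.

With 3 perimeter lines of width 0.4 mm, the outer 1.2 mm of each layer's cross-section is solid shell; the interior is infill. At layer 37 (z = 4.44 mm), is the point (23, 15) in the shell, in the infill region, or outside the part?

At z = 4.44 mm: the cube (footprint 22×18.5) is included at this height. Overall, the cross-section is a single solid region. The nearest boundary edge runs (22.00, 0.00)→(22.00, 18.50); distance from the point to it = 1.00 mm. The point is not inside any of the regions above, so it lies outside the cross-section (1.00 mm from the nearest boundary).

outside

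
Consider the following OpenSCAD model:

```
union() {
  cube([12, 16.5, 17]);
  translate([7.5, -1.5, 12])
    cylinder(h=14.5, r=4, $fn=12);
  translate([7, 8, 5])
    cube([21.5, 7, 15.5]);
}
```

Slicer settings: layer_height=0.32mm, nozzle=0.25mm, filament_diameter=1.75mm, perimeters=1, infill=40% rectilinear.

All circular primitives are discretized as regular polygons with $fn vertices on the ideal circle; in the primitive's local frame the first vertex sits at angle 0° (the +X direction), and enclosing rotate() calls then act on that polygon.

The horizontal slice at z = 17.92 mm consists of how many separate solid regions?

2

At z = 17.92 mm: the cube is absent (z outside [0, 17]); the cylinder at (7.5, -1.5): section is a regular 12-gon, circumradius r=4; the 21.5×7 cube at (7, 8) contributes its full rectangle; Merging all regions: the 2 present regions are separate (no shared area or edge), so areas and boundary lengths simply add and each stays a separate island — 2 connected regions. The result has 2 disconnected regions.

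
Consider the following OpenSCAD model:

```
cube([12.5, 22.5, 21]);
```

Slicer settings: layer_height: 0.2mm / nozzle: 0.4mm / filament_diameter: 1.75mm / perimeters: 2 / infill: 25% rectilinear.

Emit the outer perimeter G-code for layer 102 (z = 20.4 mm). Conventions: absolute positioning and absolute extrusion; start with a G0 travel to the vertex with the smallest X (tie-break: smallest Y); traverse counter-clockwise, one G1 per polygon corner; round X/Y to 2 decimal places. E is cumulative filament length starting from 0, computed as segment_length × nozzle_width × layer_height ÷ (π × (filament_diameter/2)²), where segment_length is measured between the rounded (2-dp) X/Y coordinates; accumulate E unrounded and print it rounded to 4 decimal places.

At z = 20.4 mm: the cube is present — its section is the full 12.5×22.5 rectangle. The outline is a single polygon with 4 vertices. Extrusion per mm of travel: 0.4 × 0.2 / (π × 0.875²) = 0.033260. Accumulating E over each segment gives final E = 2.3282.

G0 X0.00 Y0.00 Z20.40
G1 X12.50 Y0.00 E0.4158
G1 X12.50 Y22.50 E1.1641
G1 X0.00 Y22.50 E1.5799
G1 X0.00 Y0.00 E2.3282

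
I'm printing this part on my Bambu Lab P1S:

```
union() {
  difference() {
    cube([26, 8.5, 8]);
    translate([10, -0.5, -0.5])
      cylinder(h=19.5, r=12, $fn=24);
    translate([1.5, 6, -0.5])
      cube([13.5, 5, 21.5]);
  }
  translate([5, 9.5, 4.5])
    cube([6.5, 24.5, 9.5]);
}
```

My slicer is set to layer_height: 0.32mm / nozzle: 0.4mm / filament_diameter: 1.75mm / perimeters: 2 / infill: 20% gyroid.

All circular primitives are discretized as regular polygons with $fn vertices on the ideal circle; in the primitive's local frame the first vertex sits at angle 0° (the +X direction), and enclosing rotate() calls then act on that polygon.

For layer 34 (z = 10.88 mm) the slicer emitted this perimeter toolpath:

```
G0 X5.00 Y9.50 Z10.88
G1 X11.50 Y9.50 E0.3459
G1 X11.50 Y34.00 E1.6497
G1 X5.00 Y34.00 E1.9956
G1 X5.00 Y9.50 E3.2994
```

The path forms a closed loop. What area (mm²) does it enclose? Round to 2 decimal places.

Apply the shoelace formula to the sequence of (X, Y) vertices; enclosed area = 159.25 mm².

159.25 mm²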